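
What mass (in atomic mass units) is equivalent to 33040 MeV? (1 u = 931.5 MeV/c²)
m = E/c² = 35.47 u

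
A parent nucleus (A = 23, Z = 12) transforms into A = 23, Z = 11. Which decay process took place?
ΔA = 0, ΔZ = -1 ⇒ beta-plus decay (β⁺) or electron capture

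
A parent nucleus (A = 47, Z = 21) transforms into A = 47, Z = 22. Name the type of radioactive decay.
ΔA = 0, ΔZ = +1 ⇒ beta-minus decay (β⁻)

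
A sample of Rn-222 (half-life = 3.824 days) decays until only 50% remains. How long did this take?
t = t½ × log₂(N₀/N) = 3.824 days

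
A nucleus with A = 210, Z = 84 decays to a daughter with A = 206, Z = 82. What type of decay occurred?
ΔA = -4, ΔZ = -2 ⇒ alpha decay (α)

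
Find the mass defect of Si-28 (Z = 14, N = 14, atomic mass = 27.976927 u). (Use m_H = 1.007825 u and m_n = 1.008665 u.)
Δm = Z·m_H + N·m_n − M = 0.2539 u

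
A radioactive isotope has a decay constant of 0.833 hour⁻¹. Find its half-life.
t½ = ln(2)/λ = 0.8321 hours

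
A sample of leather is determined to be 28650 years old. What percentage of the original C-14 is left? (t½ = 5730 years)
N/N₀ = (1/2)^(t/t½) = 0.03125 = 3.12%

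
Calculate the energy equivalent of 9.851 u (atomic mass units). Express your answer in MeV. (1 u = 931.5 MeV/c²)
E = mc² = 9176 MeV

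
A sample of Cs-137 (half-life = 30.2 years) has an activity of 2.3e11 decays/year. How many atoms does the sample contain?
N = A/λ = 1.002e13 atoms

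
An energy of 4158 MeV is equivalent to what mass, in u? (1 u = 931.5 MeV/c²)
m = E/c² = 4.464 u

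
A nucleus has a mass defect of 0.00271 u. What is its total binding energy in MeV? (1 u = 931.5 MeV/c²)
B.E. = Δm × 931.5 = 2.524 MeV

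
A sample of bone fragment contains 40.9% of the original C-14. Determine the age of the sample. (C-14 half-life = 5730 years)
Age = t½ × log₂(1/ratio) = 7391 years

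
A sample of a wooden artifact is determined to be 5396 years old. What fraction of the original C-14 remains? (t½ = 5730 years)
N/N₀ = (1/2)^(t/t½) = 0.5206 = 52.1%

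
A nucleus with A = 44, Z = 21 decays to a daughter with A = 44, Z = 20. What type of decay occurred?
ΔA = 0, ΔZ = -1 ⇒ beta-plus decay (β⁺) or electron capture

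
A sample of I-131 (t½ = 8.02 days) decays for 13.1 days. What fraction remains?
N/N₀ = (1/2)^(t/t½) = 0.3223 = 32.2%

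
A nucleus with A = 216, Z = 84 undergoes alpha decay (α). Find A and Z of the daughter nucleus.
Daughter: A = 212, Z = 82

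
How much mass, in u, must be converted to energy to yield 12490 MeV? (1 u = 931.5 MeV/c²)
m = E/c² = 13.41 u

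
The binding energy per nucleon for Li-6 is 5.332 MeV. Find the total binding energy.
B.E. = 5.332 × 6 = 31.99 MeV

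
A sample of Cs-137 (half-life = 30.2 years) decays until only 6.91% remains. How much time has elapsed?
t = t½ × log₂(N₀/N) = 116.4 years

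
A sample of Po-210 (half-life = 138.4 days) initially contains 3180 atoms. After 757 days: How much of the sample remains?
N = N₀(1/2)^(t/t½) = 71.76 atoms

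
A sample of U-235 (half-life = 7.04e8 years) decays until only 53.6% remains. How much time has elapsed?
t = t½ × log₂(N₀/N) = 6.334e8 years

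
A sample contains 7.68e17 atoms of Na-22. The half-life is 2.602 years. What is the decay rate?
A = λN = 2.046e17 decays/year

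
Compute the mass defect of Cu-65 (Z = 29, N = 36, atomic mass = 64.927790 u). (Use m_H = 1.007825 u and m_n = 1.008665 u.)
Δm = Z·m_H + N·m_n − M = 0.6111 u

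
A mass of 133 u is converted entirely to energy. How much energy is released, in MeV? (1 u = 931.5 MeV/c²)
E = mc² = 1.239e5 MeV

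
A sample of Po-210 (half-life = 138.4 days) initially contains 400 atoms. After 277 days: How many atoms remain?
N = N₀(1/2)^(t/t½) = 99.9 atoms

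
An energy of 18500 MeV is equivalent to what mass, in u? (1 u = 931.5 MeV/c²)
m = E/c² = 19.86 u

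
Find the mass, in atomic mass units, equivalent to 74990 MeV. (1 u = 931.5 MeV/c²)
m = E/c² = 80.5 u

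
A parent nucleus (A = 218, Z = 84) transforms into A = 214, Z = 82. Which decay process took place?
ΔA = -4, ΔZ = -2 ⇒ alpha decay (α)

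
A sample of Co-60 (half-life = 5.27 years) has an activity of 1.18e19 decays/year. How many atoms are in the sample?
N = A/λ = 8.972e19 atoms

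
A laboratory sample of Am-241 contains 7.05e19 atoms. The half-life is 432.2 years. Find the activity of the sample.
A = λN = 1.131e17 decays/year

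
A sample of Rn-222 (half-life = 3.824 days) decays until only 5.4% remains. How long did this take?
t = t½ × log₂(N₀/N) = 16.1 days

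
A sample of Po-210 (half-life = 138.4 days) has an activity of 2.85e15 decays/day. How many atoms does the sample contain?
N = A/λ = 5.691e17 atoms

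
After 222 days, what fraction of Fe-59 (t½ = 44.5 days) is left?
N/N₀ = (1/2)^(t/t½) = 0.03149 = 3.15%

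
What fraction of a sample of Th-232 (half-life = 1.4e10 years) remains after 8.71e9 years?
N/N₀ = (1/2)^(t/t½) = 0.6497 = 65%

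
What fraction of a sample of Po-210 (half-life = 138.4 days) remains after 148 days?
N/N₀ = (1/2)^(t/t½) = 0.4765 = 47.7%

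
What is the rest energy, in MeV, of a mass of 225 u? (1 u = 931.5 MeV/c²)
E = mc² = 2.096e5 MeV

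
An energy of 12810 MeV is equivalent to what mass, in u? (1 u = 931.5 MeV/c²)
m = E/c² = 13.75 u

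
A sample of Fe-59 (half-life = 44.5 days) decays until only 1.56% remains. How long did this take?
t = t½ × log₂(N₀/N) = 267.1 days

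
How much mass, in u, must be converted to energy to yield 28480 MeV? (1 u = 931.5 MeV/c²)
m = E/c² = 30.57 u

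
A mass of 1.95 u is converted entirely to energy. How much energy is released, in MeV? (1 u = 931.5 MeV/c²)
E = mc² = 1816 MeV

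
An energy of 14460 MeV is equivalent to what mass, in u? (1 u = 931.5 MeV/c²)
m = E/c² = 15.52 u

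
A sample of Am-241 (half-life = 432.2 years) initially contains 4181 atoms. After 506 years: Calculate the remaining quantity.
N = N₀(1/2)^(t/t½) = 1857 atoms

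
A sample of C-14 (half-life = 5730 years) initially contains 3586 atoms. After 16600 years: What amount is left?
N = N₀(1/2)^(t/t½) = 481.4 atoms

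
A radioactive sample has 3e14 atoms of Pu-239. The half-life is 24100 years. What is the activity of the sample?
A = λN = 8.628e9 decays/year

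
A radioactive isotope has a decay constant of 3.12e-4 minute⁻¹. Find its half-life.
t½ = ln(2)/λ = 2222 minutes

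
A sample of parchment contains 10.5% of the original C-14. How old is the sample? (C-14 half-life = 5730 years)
Age = t½ × log₂(1/ratio) = 18630 years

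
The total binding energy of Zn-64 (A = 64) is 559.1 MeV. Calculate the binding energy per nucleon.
B.E./A = 559.1/64 = 8.736 MeV/nucleon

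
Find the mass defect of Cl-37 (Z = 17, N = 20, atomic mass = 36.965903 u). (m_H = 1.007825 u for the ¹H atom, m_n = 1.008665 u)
Δm = Z·m_H + N·m_n − M = 0.3404 u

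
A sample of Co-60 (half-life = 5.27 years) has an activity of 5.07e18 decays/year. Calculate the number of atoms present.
N = A/λ = 3.855e19 atoms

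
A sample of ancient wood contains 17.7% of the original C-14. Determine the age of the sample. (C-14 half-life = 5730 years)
Age = t½ × log₂(1/ratio) = 14310 years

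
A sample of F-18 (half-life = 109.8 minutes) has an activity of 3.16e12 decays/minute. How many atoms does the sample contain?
N = A/λ = 5.006e14 atoms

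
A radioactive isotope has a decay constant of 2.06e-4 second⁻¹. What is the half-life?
t½ = ln(2)/λ = 3365 seconds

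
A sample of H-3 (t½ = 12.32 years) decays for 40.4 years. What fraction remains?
N/N₀ = (1/2)^(t/t½) = 0.103 = 10.3%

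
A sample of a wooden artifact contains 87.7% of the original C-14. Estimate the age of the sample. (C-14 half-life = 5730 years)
Age = t½ × log₂(1/ratio) = 1085 years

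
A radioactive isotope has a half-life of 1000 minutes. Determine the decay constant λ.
λ = ln(2)/t½ = 6.931e-4 minute⁻¹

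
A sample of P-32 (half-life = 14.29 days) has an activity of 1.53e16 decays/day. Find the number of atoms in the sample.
N = A/λ = 3.154e17 atoms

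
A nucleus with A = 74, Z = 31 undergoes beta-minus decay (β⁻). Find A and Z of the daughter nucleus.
Daughter: A = 74, Z = 32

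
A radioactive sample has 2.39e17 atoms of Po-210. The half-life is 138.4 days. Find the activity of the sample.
A = λN = 1.197e15 decays/day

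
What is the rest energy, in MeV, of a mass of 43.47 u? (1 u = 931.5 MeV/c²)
E = mc² = 40490 MeV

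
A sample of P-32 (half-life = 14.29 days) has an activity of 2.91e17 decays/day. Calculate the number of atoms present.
N = A/λ = 5.999e18 atoms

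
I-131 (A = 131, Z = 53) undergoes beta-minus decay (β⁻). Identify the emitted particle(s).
β⁻: electron (e⁻) + antineutrino (ν̄ₑ)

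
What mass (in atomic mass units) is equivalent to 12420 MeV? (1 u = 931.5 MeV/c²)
m = E/c² = 13.33 u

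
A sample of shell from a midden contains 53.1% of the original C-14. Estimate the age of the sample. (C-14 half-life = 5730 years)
Age = t½ × log₂(1/ratio) = 5233 years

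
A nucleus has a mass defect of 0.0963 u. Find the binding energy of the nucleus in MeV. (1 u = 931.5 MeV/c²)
B.E. = Δm × 931.5 = 89.7 MeV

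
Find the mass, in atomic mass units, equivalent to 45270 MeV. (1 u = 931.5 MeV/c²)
m = E/c² = 48.6 u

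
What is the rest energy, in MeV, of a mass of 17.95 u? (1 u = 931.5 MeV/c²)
E = mc² = 16720 MeV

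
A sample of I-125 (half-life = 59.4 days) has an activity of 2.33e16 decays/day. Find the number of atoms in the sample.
N = A/λ = 1.997e18 atoms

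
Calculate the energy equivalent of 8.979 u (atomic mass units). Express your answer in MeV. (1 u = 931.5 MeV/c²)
E = mc² = 8364 MeV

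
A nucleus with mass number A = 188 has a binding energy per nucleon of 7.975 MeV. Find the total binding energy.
B.E. = 7.975 × 188 = 1499 MeV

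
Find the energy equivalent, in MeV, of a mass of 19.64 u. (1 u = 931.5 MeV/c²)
E = mc² = 18290 MeV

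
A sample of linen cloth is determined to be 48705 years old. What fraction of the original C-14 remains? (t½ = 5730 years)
N/N₀ = (1/2)^(t/t½) = 0.002762 = 0.276%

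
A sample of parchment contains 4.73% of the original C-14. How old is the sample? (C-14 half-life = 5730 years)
Age = t½ × log₂(1/ratio) = 25220 years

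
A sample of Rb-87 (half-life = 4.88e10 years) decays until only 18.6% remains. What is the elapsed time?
t = t½ × log₂(N₀/N) = 1.184e11 years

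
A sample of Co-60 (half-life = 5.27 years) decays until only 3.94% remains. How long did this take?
t = t½ × log₂(N₀/N) = 24.59 years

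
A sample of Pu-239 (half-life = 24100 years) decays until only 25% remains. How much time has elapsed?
t = t½ × log₂(N₀/N) = 48200 years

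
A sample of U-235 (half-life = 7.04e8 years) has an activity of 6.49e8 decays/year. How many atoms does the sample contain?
N = A/λ = 6.592e17 atoms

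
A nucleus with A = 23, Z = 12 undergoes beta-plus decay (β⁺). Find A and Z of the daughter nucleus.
Daughter: A = 23, Z = 11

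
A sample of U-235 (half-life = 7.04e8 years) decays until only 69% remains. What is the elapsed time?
t = t½ × log₂(N₀/N) = 3.769e8 years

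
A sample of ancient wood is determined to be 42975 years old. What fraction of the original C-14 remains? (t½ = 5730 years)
N/N₀ = (1/2)^(t/t½) = 0.005524 = 0.552%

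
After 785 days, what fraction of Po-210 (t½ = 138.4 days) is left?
N/N₀ = (1/2)^(t/t½) = 0.01961 = 1.96%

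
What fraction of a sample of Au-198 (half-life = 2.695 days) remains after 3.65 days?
N/N₀ = (1/2)^(t/t½) = 0.3911 = 39.1%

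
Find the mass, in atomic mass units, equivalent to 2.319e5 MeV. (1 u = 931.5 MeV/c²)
m = E/c² = 249 u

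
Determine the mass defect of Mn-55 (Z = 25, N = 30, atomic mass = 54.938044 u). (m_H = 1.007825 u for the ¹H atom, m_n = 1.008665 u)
Δm = Z·m_H + N·m_n − M = 0.5175 u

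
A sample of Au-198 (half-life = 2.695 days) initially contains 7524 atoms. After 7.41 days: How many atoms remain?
N = N₀(1/2)^(t/t½) = 1119 atoms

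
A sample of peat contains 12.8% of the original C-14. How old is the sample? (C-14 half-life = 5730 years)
Age = t½ × log₂(1/ratio) = 16990 years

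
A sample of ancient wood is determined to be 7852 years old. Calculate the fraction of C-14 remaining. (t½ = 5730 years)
N/N₀ = (1/2)^(t/t½) = 0.3868 = 38.7%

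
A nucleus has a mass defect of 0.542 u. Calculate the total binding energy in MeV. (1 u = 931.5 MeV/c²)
B.E. = Δm × 931.5 = 504.9 MeV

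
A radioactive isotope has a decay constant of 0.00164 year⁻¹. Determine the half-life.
t½ = ln(2)/λ = 422.7 years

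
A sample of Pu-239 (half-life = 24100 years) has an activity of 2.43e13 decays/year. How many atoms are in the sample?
N = A/λ = 8.449e17 atoms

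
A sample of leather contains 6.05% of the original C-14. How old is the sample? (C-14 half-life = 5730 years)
Age = t½ × log₂(1/ratio) = 23190 years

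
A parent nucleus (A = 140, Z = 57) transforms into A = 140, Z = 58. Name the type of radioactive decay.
ΔA = 0, ΔZ = +1 ⇒ beta-minus decay (β⁻)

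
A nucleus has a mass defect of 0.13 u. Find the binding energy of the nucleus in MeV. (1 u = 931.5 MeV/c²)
B.E. = Δm × 931.5 = 121.1 MeV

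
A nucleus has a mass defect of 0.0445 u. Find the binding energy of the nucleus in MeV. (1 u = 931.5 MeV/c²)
B.E. = Δm × 931.5 = 41.45 MeV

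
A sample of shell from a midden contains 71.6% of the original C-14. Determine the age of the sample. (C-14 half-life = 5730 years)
Age = t½ × log₂(1/ratio) = 2762 years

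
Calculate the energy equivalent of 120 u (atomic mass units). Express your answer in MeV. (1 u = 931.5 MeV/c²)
E = mc² = 1.118e5 MeV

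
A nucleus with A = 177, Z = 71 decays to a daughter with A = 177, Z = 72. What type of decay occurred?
ΔA = 0, ΔZ = +1 ⇒ beta-minus decay (β⁻)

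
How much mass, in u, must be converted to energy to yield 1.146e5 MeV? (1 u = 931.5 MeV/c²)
m = E/c² = 123 u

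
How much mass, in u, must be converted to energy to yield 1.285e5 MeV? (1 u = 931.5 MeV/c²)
m = E/c² = 137.9 u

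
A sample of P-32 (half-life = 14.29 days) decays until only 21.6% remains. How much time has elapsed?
t = t½ × log₂(N₀/N) = 31.59 days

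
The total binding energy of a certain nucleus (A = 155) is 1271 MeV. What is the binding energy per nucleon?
B.E./A = 1271/155 = 8.2 MeV/nucleon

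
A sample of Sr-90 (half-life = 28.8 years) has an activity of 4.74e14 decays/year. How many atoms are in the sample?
N = A/λ = 1.969e16 atoms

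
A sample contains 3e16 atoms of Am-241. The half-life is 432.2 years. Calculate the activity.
A = λN = 4.811e13 decays/year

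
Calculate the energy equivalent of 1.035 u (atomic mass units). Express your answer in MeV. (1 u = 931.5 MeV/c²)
E = mc² = 964.1 MeV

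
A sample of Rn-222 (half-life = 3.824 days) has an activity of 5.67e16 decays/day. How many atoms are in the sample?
N = A/λ = 3.128e17 atoms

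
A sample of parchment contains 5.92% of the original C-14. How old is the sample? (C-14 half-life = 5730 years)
Age = t½ × log₂(1/ratio) = 23370 years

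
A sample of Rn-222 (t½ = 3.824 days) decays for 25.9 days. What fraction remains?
N/N₀ = (1/2)^(t/t½) = 0.009144 = 0.914%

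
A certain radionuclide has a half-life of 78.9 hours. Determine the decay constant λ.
λ = ln(2)/t½ = 0.008785 hour⁻¹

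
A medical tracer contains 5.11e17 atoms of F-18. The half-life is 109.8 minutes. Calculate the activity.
A = λN = 3.226e15 decays/minute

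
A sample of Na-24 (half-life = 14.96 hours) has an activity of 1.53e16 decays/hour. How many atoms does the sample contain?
N = A/λ = 3.302e17 atoms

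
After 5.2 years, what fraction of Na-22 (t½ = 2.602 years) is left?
N/N₀ = (1/2)^(t/t½) = 0.2503 = 25%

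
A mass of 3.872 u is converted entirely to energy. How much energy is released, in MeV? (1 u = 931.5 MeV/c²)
E = mc² = 3607 MeV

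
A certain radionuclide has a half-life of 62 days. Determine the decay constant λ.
λ = ln(2)/t½ = 0.01118 day⁻¹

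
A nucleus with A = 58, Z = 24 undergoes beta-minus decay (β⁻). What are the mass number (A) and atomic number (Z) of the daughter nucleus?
Daughter: A = 58, Z = 25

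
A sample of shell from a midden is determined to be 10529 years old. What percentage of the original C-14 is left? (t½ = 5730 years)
N/N₀ = (1/2)^(t/t½) = 0.2798 = 28%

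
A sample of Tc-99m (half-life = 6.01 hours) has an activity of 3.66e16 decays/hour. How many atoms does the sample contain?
N = A/λ = 3.173e17 atoms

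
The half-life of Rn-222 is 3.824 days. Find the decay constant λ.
λ = ln(2)/t½ = 0.1813 day⁻¹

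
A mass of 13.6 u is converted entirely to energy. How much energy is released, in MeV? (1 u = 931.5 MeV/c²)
E = mc² = 12670 MeV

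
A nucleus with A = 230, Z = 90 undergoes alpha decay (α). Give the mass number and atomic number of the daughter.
Daughter: A = 226, Z = 88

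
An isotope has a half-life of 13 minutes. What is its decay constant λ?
λ = ln(2)/t½ = 0.05332 minute⁻¹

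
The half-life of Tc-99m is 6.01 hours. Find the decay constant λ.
λ = ln(2)/t½ = 0.1153 hour⁻¹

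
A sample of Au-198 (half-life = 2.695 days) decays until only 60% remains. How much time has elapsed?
t = t½ × log₂(N₀/N) = 1.986 days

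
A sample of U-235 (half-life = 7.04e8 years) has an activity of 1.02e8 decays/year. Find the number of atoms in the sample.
N = A/λ = 1.036e17 atoms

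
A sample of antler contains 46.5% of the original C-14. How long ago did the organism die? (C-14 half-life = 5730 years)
Age = t½ × log₂(1/ratio) = 6330 years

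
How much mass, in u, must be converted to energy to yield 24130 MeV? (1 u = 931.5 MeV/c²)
m = E/c² = 25.9 u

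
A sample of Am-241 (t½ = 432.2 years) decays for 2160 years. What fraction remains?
N/N₀ = (1/2)^(t/t½) = 0.0313 = 3.13%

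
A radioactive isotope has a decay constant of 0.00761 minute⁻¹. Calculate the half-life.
t½ = ln(2)/λ = 91.08 minutes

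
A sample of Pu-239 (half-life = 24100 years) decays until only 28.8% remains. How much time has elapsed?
t = t½ × log₂(N₀/N) = 43280 years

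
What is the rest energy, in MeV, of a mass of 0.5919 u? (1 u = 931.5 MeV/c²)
E = mc² = 551.4 MeV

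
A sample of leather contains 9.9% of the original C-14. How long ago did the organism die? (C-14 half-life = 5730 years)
Age = t½ × log₂(1/ratio) = 19120 years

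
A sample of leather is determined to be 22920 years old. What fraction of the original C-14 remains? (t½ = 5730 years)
N/N₀ = (1/2)^(t/t½) = 0.0625 = 6.25%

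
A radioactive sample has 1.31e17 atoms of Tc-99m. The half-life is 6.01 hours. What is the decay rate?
A = λN = 1.511e16 decays/hour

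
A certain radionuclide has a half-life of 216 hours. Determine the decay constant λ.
λ = ln(2)/t½ = 0.003209 hour⁻¹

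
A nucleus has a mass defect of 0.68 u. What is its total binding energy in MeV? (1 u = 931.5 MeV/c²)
B.E. = Δm × 931.5 = 633.4 MeV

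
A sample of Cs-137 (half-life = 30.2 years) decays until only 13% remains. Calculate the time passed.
t = t½ × log₂(N₀/N) = 88.89 years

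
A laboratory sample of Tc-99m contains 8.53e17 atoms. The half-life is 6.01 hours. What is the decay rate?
A = λN = 9.838e16 decays/hour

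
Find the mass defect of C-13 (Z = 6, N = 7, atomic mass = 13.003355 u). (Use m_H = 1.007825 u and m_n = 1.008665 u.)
Δm = Z·m_H + N·m_n − M = 0.1043 u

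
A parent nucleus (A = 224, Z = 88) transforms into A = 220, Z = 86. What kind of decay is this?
ΔA = -4, ΔZ = -2 ⇒ alpha decay (α)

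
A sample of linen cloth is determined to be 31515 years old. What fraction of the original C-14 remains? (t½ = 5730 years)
N/N₀ = (1/2)^(t/t½) = 0.0221 = 2.21%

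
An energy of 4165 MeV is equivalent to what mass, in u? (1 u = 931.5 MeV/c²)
m = E/c² = 4.471 u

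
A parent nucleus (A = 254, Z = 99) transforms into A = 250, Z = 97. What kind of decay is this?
ΔA = -4, ΔZ = -2 ⇒ alpha decay (α)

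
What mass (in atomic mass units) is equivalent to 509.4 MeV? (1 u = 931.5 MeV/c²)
m = E/c² = 0.5469 u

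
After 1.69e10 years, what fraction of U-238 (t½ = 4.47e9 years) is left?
N/N₀ = (1/2)^(t/t½) = 0.07276 = 7.28%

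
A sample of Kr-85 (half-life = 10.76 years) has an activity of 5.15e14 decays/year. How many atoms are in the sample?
N = A/λ = 7.995e15 atoms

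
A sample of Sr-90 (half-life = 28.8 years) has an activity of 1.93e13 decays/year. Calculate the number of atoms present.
N = A/λ = 8.019e14 atoms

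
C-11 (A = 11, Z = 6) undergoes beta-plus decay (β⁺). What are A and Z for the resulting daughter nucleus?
Daughter: A = 11, Z = 5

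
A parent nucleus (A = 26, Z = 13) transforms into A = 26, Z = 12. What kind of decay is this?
ΔA = 0, ΔZ = -1 ⇒ beta-plus decay (β⁺) or electron capture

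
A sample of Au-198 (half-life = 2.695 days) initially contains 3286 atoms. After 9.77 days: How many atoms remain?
N = N₀(1/2)^(t/t½) = 266.3 atoms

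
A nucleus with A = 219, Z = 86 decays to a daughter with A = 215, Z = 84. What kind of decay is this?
ΔA = -4, ΔZ = -2 ⇒ alpha decay (α)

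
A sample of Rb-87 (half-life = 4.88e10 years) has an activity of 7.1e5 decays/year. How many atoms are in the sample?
N = A/λ = 4.999e16 atoms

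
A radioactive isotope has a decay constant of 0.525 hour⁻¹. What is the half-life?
t½ = ln(2)/λ = 1.32 hours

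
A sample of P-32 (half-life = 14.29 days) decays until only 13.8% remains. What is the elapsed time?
t = t½ × log₂(N₀/N) = 40.83 days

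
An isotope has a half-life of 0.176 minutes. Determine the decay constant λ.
λ = ln(2)/t½ = 3.938 minute⁻¹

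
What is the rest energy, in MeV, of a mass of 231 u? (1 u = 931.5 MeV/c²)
E = mc² = 2.152e5 MeV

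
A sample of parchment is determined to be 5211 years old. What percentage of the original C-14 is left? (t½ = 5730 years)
N/N₀ = (1/2)^(t/t½) = 0.5324 = 53.2%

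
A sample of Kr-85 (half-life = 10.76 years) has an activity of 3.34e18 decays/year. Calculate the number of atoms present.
N = A/λ = 5.185e19 atoms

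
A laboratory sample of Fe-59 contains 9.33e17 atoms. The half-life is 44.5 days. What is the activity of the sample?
A = λN = 1.453e16 decays/day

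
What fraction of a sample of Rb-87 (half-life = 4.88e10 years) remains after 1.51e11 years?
N/N₀ = (1/2)^(t/t½) = 0.1171 = 11.7%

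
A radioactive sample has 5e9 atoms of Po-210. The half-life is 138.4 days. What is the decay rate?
A = λN = 2.504e7 decays/day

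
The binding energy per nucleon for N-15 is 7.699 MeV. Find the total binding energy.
B.E. = 7.699 × 15 = 115.5 MeV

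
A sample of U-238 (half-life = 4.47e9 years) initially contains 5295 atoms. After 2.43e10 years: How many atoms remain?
N = N₀(1/2)^(t/t½) = 122.3 atoms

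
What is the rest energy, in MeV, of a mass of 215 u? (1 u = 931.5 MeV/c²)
E = mc² = 2.003e5 MeV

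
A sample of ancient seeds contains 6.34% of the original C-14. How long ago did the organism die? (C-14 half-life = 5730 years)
Age = t½ × log₂(1/ratio) = 22800 years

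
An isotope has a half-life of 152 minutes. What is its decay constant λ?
λ = ln(2)/t½ = 0.00456 minute⁻¹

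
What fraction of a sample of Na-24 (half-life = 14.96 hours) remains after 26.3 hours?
N/N₀ = (1/2)^(t/t½) = 0.2957 = 29.6%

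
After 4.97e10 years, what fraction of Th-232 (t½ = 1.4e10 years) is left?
N/N₀ = (1/2)^(t/t½) = 0.08538 = 8.54%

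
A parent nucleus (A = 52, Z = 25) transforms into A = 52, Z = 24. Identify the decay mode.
ΔA = 0, ΔZ = -1 ⇒ beta-plus decay (β⁺) or electron capture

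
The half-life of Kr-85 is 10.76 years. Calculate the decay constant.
λ = ln(2)/t½ = 0.06442 year⁻¹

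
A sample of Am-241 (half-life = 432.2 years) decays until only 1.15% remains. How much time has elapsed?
t = t½ × log₂(N₀/N) = 2784 years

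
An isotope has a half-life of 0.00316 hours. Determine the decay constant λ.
λ = ln(2)/t½ = 219.4 hour⁻¹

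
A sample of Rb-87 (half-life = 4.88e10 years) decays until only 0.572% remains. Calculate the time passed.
t = t½ × log₂(N₀/N) = 3.635e11 years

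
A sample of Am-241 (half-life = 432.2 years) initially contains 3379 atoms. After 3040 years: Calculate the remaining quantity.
N = N₀(1/2)^(t/t½) = 25.79 atoms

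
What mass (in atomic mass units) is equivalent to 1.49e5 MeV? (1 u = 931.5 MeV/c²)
m = E/c² = 160 u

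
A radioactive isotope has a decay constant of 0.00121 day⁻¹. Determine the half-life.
t½ = ln(2)/λ = 572.8 days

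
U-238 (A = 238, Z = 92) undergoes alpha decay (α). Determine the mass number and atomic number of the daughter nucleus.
Daughter: A = 234, Z = 90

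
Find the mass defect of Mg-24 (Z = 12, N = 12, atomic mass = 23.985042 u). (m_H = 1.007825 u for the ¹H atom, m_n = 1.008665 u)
Δm = Z·m_H + N·m_n − M = 0.2128 u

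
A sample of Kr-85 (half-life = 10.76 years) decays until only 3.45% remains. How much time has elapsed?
t = t½ × log₂(N₀/N) = 52.26 years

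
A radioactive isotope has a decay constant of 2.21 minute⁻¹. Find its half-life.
t½ = ln(2)/λ = 0.3136 minutes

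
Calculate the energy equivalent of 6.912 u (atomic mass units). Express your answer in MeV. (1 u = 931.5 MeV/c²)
E = mc² = 6439 MeV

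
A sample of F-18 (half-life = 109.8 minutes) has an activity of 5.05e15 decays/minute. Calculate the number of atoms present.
N = A/λ = 8e17 atoms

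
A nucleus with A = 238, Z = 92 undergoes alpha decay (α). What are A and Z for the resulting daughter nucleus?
Daughter: A = 234, Z = 90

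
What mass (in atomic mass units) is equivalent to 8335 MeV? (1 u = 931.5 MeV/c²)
m = E/c² = 8.948 u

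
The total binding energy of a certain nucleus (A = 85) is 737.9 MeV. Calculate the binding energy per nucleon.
B.E./A = 737.9/85 = 8.681 MeV/nucleon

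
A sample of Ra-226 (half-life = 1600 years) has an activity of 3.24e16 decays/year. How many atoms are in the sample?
N = A/λ = 7.479e19 atoms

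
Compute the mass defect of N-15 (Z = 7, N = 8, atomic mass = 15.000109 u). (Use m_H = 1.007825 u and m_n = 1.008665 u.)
Δm = Z·m_H + N·m_n − M = 0.124 u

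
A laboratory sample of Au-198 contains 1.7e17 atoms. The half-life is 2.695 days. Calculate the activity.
A = λN = 4.372e16 decays/day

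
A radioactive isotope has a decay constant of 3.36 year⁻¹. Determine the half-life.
t½ = ln(2)/λ = 0.2063 years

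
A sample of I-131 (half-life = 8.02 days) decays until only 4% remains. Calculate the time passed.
t = t½ × log₂(N₀/N) = 37.24 days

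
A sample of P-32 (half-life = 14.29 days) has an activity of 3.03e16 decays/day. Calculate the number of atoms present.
N = A/λ = 6.247e17 atoms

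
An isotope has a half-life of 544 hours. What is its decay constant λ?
λ = ln(2)/t½ = 0.001274 hour⁻¹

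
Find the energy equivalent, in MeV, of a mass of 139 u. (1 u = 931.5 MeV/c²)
E = mc² = 1.295e5 MeV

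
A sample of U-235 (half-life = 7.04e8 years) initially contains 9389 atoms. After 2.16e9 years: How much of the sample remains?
N = N₀(1/2)^(t/t½) = 1119 atoms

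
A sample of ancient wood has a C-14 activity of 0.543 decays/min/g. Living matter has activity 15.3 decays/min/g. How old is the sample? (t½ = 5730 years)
Age = t½ × log₂(A₀/A) = 27600 years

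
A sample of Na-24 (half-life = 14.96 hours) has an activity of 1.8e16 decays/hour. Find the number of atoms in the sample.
N = A/λ = 3.885e17 atoms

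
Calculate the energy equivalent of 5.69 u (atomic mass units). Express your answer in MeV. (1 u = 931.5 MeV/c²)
E = mc² = 5300 MeV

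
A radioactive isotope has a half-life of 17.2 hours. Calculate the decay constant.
λ = ln(2)/t½ = 0.0403 hour⁻¹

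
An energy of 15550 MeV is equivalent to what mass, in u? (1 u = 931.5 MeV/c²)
m = E/c² = 16.69 u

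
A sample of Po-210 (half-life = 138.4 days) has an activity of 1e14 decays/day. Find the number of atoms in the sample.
N = A/λ = 1.997e16 atoms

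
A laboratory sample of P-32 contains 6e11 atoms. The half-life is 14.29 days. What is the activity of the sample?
A = λN = 2.91e10 decays/day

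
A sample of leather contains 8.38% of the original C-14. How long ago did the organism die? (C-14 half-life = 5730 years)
Age = t½ × log₂(1/ratio) = 20500 years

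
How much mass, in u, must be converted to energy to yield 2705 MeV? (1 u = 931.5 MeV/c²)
m = E/c² = 2.904 u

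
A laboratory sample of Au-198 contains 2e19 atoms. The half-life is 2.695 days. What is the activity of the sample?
A = λN = 5.144e18 decays/day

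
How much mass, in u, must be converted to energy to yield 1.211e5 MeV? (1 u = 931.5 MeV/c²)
m = E/c² = 130 u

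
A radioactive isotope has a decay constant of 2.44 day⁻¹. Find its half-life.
t½ = ln(2)/λ = 0.2841 days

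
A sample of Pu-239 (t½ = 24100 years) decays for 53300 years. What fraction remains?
N/N₀ = (1/2)^(t/t½) = 0.2159 = 21.6%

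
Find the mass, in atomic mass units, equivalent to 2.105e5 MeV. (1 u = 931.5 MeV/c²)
m = E/c² = 226 u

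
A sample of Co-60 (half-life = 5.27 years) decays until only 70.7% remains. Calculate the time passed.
t = t½ × log₂(N₀/N) = 2.636 years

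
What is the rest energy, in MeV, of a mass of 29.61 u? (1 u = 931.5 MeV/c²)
E = mc² = 27580 MeV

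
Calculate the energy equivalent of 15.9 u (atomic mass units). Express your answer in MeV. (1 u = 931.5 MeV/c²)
E = mc² = 14810 MeV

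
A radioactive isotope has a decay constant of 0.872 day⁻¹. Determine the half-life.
t½ = ln(2)/λ = 0.7949 days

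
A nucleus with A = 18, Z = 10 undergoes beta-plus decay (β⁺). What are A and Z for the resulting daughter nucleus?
Daughter: A = 18, Z = 9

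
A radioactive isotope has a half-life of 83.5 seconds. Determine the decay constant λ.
λ = ln(2)/t½ = 0.008301 second⁻¹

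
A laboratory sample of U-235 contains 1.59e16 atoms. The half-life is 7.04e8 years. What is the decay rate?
A = λN = 1.565e7 decays/year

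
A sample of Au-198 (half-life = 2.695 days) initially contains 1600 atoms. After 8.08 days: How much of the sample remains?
N = N₀(1/2)^(t/t½) = 200.3 atoms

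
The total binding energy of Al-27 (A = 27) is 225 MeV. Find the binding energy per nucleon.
B.E./A = 225/27 = 8.333 MeV/nucleon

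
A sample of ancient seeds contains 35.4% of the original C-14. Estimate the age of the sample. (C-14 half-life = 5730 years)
Age = t½ × log₂(1/ratio) = 8585 years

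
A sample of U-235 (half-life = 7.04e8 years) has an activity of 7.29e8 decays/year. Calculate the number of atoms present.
N = A/λ = 7.404e17 atoms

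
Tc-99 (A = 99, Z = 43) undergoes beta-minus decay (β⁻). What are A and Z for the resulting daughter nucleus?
Daughter: A = 99, Z = 44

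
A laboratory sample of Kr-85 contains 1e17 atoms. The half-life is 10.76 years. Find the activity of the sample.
A = λN = 6.442e15 decays/year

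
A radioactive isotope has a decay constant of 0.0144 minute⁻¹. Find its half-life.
t½ = ln(2)/λ = 48.14 minutes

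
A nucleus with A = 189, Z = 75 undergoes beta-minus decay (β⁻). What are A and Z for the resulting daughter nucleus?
Daughter: A = 189, Z = 76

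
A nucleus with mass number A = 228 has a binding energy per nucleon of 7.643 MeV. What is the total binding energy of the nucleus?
B.E. = 7.643 × 228 = 1743 MeV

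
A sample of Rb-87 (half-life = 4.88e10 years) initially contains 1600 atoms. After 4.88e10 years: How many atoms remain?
N = N₀(1/2)^(t/t½) = 800 atoms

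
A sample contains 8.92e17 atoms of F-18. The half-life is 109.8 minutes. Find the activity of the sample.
A = λN = 5.631e15 decays/minute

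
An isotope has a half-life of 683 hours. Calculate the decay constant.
λ = ln(2)/t½ = 0.001015 hour⁻¹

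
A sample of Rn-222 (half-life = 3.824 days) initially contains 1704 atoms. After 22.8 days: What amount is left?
N = N₀(1/2)^(t/t½) = 27.33 atoms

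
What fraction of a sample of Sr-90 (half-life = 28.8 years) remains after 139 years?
N/N₀ = (1/2)^(t/t½) = 0.03525 = 3.52%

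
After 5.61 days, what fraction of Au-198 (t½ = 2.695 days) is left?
N/N₀ = (1/2)^(t/t½) = 0.2362 = 23.6%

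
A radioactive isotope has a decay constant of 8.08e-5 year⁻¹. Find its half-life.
t½ = ln(2)/λ = 8579 years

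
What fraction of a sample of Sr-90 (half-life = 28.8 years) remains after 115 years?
N/N₀ = (1/2)^(t/t½) = 0.0628 = 6.28%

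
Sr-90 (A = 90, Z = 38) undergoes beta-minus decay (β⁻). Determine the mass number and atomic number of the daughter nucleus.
Daughter: A = 90, Z = 39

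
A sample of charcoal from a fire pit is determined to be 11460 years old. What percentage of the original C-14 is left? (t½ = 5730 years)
N/N₀ = (1/2)^(t/t½) = 0.25 = 25%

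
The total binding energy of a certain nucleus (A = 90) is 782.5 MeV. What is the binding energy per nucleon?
B.E./A = 782.5/90 = 8.694 MeV/nucleon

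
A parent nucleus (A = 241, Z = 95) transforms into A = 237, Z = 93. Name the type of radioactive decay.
ΔA = -4, ΔZ = -2 ⇒ alpha decay (α)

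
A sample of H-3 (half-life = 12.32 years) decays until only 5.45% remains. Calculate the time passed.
t = t½ × log₂(N₀/N) = 51.71 years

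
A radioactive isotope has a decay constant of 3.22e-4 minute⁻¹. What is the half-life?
t½ = ln(2)/λ = 2153 minutes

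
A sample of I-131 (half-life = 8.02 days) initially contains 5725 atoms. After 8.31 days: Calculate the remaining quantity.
N = N₀(1/2)^(t/t½) = 2792 atoms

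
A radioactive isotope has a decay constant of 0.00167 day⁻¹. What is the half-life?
t½ = ln(2)/λ = 415.1 days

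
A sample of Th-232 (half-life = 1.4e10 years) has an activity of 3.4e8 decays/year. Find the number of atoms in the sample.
N = A/λ = 6.867e18 atoms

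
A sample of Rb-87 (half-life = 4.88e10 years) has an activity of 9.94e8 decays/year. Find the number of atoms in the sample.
N = A/λ = 6.998e19 atoms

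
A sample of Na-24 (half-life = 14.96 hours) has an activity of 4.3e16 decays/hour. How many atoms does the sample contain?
N = A/λ = 9.281e17 atoms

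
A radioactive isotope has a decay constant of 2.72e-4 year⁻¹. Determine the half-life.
t½ = ln(2)/λ = 2548 years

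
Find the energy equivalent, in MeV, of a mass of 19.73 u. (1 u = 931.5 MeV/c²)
E = mc² = 18380 MeV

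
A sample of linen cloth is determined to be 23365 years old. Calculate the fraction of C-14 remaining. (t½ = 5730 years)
N/N₀ = (1/2)^(t/t½) = 0.05922 = 5.92%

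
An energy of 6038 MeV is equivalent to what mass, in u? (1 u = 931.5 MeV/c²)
m = E/c² = 6.482 u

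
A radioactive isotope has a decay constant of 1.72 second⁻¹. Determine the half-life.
t½ = ln(2)/λ = 0.403 seconds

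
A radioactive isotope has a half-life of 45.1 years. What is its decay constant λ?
λ = ln(2)/t½ = 0.01537 year⁻¹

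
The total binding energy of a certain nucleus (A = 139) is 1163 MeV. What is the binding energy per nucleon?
B.E./A = 1163/139 = 8.367 MeV/nucleon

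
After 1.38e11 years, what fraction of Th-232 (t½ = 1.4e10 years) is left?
N/N₀ = (1/2)^(t/t½) = 0.001078 = 0.108%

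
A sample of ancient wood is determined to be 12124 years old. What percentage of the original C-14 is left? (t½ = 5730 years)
N/N₀ = (1/2)^(t/t½) = 0.2307 = 23.1%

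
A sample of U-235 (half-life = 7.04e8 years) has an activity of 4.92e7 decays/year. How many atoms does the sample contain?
N = A/λ = 4.997e16 atoms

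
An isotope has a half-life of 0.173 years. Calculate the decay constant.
λ = ln(2)/t½ = 4.007 year⁻¹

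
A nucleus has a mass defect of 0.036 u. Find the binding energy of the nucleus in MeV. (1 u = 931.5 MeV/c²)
B.E. = Δm × 931.5 = 33.53 MeV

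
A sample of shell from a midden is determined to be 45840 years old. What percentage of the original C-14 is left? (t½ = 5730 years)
N/N₀ = (1/2)^(t/t½) = 0.003906 = 0.391%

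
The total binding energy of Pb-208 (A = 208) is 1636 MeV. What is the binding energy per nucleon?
B.E./A = 1636/208 = 7.865 MeV/nucleon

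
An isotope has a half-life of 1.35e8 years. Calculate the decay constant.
λ = ln(2)/t½ = 5.134e-9 year⁻¹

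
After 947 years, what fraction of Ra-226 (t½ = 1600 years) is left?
N/N₀ = (1/2)^(t/t½) = 0.6635 = 66.3%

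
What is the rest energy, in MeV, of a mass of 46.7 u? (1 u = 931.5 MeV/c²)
E = mc² = 43500 MeV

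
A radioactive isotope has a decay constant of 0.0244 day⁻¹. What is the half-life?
t½ = ln(2)/λ = 28.41 days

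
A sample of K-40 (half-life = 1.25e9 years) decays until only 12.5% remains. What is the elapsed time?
t = t½ × log₂(N₀/N) = 3.75e9 years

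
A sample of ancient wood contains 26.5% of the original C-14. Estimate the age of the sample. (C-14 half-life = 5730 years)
Age = t½ × log₂(1/ratio) = 10980 years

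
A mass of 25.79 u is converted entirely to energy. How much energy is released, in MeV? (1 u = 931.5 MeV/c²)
E = mc² = 24020 MeV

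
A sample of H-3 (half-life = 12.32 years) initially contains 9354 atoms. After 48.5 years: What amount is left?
N = N₀(1/2)^(t/t½) = 610.9 atoms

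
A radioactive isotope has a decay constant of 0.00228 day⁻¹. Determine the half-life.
t½ = ln(2)/λ = 304 days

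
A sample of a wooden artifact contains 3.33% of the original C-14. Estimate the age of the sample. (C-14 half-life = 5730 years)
Age = t½ × log₂(1/ratio) = 28120 years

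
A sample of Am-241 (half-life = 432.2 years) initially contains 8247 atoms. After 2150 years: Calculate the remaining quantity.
N = N₀(1/2)^(t/t½) = 262.3 atoms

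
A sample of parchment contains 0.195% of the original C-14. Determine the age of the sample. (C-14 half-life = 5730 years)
Age = t½ × log₂(1/ratio) = 51580 years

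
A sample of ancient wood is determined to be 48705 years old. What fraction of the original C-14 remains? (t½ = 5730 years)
N/N₀ = (1/2)^(t/t½) = 0.002762 = 0.276%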